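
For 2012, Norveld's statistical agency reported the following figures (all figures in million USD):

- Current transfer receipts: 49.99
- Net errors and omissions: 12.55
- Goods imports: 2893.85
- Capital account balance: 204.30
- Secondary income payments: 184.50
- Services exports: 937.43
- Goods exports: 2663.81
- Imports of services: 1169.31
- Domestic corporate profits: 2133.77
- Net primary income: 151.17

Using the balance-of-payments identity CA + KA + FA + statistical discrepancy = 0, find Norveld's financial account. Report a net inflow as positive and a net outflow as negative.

228.41

Goods balance = 2663.81 - 2893.85 = -230.04
Services balance = 937.43 - 1169.31 = -231.88
Trade balance (goods + services) = -230.04 + (-231.88) = -461.92
Net primary income = 151.17
Net secondary income = 49.99 - 184.50 = -134.51
Current account = -461.92 + 151.17 + (-134.51) = -445.26
Financial account = -(-445.26 + 204.30 + 12.55) = 228.41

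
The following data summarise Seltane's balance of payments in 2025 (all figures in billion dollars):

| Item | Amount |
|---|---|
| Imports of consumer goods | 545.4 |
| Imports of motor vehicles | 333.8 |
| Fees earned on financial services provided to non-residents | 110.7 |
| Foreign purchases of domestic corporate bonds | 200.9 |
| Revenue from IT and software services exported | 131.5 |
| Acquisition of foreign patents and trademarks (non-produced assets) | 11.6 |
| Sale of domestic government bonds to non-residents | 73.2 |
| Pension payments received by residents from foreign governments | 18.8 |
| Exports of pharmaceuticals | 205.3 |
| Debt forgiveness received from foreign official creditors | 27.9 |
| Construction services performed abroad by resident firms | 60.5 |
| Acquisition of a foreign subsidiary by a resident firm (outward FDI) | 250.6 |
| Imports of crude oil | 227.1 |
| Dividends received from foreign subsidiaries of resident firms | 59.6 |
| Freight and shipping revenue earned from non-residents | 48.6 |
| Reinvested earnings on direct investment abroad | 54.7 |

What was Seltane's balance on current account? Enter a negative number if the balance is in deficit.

-416.6

Goods: -545.4 - 333.8 + 205.3 - 227.1 = -901.0
Services: 131.5 + 60.5 + 110.7 + 48.6 = 351.3
Primary income: 59.6 + 54.7 = 114.3
Secondary income: 18.8
Current account = (-901.0) + 351.3 + 114.3 + 18.8 = -416.6
(Excluded from the current account — financial account: foreign purchases of domestic corporate bonds 200.9, sale of domestic government bonds to non-residents 73.2, acquisition of a foreign subsidiary by a resident firm (outward FDI) 250.6; capital account: acquisition of foreign patents and trademarks (non-produced assets) 11.6, debt forgiveness received from foreign official creditors 27.9.)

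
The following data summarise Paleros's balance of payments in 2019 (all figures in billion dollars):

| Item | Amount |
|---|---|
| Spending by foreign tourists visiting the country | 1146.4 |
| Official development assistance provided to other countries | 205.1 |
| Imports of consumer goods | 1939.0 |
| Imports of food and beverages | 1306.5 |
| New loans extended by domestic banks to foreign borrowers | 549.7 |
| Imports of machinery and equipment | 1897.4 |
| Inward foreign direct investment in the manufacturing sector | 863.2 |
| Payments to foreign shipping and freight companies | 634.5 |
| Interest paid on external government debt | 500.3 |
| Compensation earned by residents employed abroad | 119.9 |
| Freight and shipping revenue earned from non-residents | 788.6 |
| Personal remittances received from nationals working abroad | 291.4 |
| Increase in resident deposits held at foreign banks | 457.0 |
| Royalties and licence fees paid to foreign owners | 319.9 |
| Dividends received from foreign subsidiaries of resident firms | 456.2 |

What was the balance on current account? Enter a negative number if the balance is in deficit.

-4000.2

Goods: -1897.4 - 1306.5 - 1939.0 = -5142.9
Services: -634.5 - 319.9 + 788.6 + 1146.4 = 980.6
Primary income: 456.2 + 119.9 - 500.3 = 75.8
Secondary income: -205.1 + 291.4 = 86.3
Current account = (-5142.9) + 980.6 + 75.8 + 86.3 = -4000.2
(Excluded from the current account — financial account: new loans extended by domestic banks to foreign borrowers 549.7, inward foreign direct investment in the manufacturing sector 863.2, increase in resident deposits held at foreign banks 457.0.)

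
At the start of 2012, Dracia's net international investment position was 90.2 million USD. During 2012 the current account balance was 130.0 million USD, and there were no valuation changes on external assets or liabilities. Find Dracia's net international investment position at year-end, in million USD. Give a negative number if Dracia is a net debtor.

With no valuation effects, change in NIIP = current account = 130.0
End-of-year NIIP = 90.2 + 130.0 = 220.2

220.2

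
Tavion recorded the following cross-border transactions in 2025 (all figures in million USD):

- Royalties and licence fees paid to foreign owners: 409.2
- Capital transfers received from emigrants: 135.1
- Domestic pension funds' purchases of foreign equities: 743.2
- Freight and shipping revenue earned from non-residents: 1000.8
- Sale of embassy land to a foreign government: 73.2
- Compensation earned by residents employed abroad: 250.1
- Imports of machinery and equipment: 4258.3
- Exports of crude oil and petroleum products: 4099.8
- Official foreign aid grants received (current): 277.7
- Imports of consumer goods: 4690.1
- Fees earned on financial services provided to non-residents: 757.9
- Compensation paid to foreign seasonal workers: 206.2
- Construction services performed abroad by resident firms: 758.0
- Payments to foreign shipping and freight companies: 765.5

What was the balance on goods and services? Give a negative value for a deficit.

Goods: 4099.8 - 4258.3 - 4690.1 = -4848.6
Services: 758.0 - 409.2 - 765.5 + 757.9 + 1000.8 = 1342.0
Trade balance = -4848.6 + 1342.0 = -3506.6
(Excluded from the trade balance — capital account: capital transfers received from emigrants 135.1, sale of embassy land to a foreign government 73.2; financial account: domestic pension funds' purchases of foreign equities 743.2; primary income: compensation earned by residents employed abroad 250.1, compensation paid to foreign seasonal workers 206.2; secondary income: official foreign aid grants received (current) 277.7.)

-3506.6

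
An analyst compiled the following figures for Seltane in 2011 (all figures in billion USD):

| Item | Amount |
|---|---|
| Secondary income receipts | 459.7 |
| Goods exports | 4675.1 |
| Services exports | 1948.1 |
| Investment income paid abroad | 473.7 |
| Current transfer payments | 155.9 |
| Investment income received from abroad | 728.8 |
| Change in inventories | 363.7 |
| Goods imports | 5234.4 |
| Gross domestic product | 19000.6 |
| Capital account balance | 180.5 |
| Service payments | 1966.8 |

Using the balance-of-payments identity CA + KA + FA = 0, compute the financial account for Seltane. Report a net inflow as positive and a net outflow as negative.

-161.4

Goods balance = 4675.1 - 5234.4 = -559.3
Services balance = 1948.1 - 1966.8 = -18.7
Trade balance (goods + services) = -559.3 + (-18.7) = -578.0
Net primary income = 728.8 - 473.7 = 255.1
Net secondary income = 459.7 - 155.9 = 303.8
Current account = -578.0 + 255.1 + 303.8 = -19.1
Financial account = -(-19.1 + 180.5) = -161.4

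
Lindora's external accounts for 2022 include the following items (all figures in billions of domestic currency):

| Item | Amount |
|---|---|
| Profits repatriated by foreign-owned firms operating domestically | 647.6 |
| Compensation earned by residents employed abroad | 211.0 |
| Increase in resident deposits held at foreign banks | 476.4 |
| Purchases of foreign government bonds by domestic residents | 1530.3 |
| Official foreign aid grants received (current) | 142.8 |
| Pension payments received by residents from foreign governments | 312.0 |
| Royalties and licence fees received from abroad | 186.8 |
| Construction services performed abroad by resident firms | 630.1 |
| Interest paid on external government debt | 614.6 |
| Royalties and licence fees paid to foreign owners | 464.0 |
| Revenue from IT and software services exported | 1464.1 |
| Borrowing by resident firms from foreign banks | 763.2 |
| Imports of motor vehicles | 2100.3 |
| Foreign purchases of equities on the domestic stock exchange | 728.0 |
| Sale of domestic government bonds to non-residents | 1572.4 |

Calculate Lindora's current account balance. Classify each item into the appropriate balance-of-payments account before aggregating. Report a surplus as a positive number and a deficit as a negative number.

-879.7

Goods: -2100.3
Services: 186.8 + 630.1 + 1464.1 - 464.0 = 1817.0
Primary income: 211.0 - 614.6 - 647.6 = -1051.2
Secondary income: 142.8 + 312.0 = 454.8
Current account = (-2100.3) + 1817.0 + (-1051.2) + 454.8 = -879.7
(Excluded from the current account — financial account: increase in resident deposits held at foreign banks 476.4, purchases of foreign government bonds by domestic residents 1530.3, borrowing by resident firms from foreign banks 763.2, foreign purchases of equities on the domestic stock exchange 728.0, sale of domestic government bonds to non-residents 1572.4.)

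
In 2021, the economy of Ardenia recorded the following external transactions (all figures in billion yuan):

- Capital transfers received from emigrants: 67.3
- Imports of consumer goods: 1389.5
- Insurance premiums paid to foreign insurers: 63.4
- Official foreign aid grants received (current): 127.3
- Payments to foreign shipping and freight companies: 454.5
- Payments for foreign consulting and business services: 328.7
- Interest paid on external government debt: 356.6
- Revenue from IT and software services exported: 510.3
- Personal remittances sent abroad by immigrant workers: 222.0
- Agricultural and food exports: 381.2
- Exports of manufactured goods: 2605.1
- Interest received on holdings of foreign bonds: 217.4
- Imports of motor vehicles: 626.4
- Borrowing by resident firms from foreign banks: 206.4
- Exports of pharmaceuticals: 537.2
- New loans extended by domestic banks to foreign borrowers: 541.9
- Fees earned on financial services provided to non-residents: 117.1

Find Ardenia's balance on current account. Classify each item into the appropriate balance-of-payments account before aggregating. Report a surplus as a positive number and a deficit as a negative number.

1054.5

Goods: 537.2 + 2605.1 - 1389.5 - 626.4 + 381.2 = 1507.6
Services: -454.5 - 328.7 + 117.1 + 510.3 - 63.4 = -219.2
Primary income: 217.4 - 356.6 = -139.2
Secondary income: 127.3 - 222.0 = -94.7
Current account = 1507.6 + (-219.2) + (-139.2) + (-94.7) = 1054.5
(Excluded from the current account — capital account: capital transfers received from emigrants 67.3; financial account: borrowing by resident firms from foreign banks 206.4, new loans extended by domestic banks to foreign borrowers 541.9.)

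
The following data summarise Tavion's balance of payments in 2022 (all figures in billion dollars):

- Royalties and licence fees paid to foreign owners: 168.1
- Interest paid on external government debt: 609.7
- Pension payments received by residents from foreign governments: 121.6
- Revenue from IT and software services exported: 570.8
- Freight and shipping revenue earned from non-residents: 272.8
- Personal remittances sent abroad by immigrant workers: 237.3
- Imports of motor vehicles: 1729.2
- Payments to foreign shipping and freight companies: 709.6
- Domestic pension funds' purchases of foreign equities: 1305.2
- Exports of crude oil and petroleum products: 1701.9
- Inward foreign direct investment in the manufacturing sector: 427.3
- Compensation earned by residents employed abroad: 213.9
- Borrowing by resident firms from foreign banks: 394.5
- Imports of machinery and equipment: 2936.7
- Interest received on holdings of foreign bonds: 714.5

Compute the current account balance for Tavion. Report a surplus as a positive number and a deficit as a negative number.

Goods: -1729.2 - 2936.7 + 1701.9 = -2964.0
Services: 272.8 + 570.8 - 168.1 - 709.6 = -34.1
Primary income: 714.5 - 609.7 + 213.9 = 318.7
Secondary income: 121.6 - 237.3 = -115.7
Current account = (-2964.0) + (-34.1) + 318.7 + (-115.7) = -2795.1
(Excluded from the current account — financial account: domestic pension funds' purchases of foreign equities 1305.2, inward foreign direct investment in the manufacturing sector 427.3, borrowing by resident firms from foreign banks 394.5.)

-2795.1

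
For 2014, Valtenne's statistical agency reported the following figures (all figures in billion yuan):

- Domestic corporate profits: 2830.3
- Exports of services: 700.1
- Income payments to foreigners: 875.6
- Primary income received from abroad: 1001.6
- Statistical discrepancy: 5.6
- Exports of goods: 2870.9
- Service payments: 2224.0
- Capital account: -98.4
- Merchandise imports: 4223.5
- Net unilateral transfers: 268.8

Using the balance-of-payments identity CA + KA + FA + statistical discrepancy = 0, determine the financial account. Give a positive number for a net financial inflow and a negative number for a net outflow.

2574.5

Goods balance = 2870.9 - 4223.5 = -1352.6
Services balance = 700.1 - 2224.0 = -1523.9
Trade balance (goods + services) = -1352.6 + (-1523.9) = -2876.5
Net primary income = 1001.6 - 875.6 = 126.0
Net secondary income = 268.8
Current account = -2876.5 + 126.0 + 268.8 = -2481.7
Financial account = -(-2481.7 + (-98.4) + 5.6) = 2574.5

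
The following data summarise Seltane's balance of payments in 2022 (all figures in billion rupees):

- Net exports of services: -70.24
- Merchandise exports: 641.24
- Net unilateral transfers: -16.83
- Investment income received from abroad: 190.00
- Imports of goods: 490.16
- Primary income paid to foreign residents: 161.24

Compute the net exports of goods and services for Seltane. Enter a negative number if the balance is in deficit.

80.84

Goods balance = 641.24 - 490.16 = 151.08
Services balance = -70.24
Trade balance (goods + services) = 151.08 + (-70.24) = 80.84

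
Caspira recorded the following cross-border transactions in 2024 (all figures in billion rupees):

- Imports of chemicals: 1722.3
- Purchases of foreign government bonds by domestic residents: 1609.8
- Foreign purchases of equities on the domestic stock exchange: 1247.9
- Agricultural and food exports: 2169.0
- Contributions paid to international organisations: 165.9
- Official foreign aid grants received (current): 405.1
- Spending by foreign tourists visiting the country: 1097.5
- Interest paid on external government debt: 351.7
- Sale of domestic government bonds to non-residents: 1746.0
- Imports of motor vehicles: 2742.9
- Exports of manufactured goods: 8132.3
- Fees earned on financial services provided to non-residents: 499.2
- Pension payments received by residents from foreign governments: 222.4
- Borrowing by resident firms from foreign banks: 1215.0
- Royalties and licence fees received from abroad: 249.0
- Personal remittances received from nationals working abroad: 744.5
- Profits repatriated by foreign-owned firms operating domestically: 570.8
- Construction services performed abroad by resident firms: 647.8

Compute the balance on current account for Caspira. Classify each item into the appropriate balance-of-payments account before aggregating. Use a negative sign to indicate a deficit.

8613.2

Goods: 2169.0 - 2742.9 + 8132.3 - 1722.3 = 5836.1
Services: 249.0 + 647.8 + 499.2 + 1097.5 = 2493.5
Primary income: -570.8 - 351.7 = -922.5
Secondary income: -165.9 + 222.4 + 405.1 + 744.5 = 1206.1
Current account = 5836.1 + 2493.5 + (-922.5) + 1206.1 = 8613.2
(Excluded from the current account — financial account: purchases of foreign government bonds by domestic residents 1609.8, foreign purchases of equities on the domestic stock exchange 1247.9, sale of domestic government bonds to non-residents 1746.0, borrowing by resident firms from foreign banks 1215.0.)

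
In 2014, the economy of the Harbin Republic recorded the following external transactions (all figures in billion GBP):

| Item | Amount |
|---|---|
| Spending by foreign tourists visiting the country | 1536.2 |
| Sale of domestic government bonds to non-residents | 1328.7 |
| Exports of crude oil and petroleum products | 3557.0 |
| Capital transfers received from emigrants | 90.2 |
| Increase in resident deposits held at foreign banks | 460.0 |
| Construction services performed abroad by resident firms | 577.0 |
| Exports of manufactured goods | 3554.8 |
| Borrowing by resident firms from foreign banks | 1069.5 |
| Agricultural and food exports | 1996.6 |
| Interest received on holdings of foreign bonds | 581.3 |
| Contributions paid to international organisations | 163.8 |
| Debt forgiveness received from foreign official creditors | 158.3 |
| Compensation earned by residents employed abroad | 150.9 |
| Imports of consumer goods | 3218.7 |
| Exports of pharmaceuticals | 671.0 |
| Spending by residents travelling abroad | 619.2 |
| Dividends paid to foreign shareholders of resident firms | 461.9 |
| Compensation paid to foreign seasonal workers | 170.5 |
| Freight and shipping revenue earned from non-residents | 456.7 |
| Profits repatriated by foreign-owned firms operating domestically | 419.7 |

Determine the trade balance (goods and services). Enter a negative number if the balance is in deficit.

Goods: 3554.8 + 3557.0 + 671.0 + 1996.6 - 3218.7 = 6560.7
Services: -619.2 + 1536.2 + 456.7 + 577.0 = 1950.7
Trade balance = 6560.7 + 1950.7 = 8511.4
(Excluded from the trade balance — financial account: sale of domestic government bonds to non-residents 1328.7, increase in resident deposits held at foreign banks 460.0, borrowing by resident firms from foreign banks 1069.5; capital account: capital transfers received from emigrants 90.2, debt forgiveness received from foreign official creditors 158.3; primary income: interest received on holdings of foreign bonds 581.3, compensation earned by residents employed abroad 150.9, dividends paid to foreign shareholders of resident firms 461.9, compensation paid to foreign seasonal workers 170.5, profits repatriated by foreign-owned firms operating domestically 419.7; secondary income: contributions paid to international organisations 163.8.)

8511.4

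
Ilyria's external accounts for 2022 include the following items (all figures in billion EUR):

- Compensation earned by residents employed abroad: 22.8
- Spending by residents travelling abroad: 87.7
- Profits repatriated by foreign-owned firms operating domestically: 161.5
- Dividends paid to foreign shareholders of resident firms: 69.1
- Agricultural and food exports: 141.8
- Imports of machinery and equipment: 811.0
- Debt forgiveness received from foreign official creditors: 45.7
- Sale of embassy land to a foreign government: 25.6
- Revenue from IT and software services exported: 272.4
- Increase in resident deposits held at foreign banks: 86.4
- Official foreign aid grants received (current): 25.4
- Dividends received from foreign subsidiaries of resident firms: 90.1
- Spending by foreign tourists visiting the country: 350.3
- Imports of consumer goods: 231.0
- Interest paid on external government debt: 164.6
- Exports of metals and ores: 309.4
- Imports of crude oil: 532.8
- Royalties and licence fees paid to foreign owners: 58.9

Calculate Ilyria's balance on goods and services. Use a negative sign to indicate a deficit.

Goods: 309.4 - 811.0 - 532.8 - 231.0 + 141.8 = -1123.6
Services: 350.3 + 272.4 - 58.9 - 87.7 = 476.1
Trade balance = -1123.6 + 476.1 = -647.5
(Excluded from the trade balance — primary income: compensation earned by residents employed abroad 22.8, profits repatriated by foreign-owned firms operating domestically 161.5, dividends paid to foreign shareholders of resident firms 69.1, dividends received from foreign subsidiaries of resident firms 90.1, interest paid on external government debt 164.6; capital account: debt forgiveness received from foreign official creditors 45.7, sale of embassy land to a foreign government 25.6; financial account: increase in resident deposits held at foreign banks 86.4; secondary income: official foreign aid grants received (current) 25.4.)

-647.5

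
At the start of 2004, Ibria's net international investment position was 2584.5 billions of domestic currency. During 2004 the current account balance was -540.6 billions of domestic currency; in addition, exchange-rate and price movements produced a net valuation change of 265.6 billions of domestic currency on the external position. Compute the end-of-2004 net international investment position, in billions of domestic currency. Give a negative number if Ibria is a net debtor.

Change in NIIP = current account + net valuation change = -540.6 + 265.6 = -275.0
End-of-year NIIP = 2584.5 + (-275.0) = 2309.5

2309.5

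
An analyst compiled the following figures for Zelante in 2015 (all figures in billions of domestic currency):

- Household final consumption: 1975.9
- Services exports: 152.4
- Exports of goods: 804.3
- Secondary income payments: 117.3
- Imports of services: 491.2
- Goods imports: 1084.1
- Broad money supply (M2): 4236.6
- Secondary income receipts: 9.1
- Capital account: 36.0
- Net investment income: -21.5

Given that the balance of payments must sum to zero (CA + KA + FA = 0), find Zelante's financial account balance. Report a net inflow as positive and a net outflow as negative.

Goods balance = 804.3 - 1084.1 = -279.8
Services balance = 152.4 - 491.2 = -338.8
Trade balance (goods + services) = -279.8 + (-338.8) = -618.6
Net primary income = -21.5
Net secondary income = 9.1 - 117.3 = -108.2
Current account = -618.6 + (-21.5) + (-108.2) = -748.3
Financial account = -(-748.3 + 36.0) = 712.3

712.3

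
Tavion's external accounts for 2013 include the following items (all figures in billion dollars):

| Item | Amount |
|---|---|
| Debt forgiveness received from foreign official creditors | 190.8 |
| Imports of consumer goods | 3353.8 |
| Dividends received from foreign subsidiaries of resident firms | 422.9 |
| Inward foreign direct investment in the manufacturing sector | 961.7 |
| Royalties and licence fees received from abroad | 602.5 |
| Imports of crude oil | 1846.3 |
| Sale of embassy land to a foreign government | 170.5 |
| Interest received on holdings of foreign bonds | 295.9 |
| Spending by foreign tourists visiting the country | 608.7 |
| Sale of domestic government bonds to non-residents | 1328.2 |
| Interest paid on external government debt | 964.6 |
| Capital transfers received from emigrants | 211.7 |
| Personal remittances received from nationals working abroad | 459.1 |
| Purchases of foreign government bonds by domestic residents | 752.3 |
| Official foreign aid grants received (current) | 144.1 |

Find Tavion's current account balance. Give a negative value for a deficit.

-3631.5

Goods: -1846.3 - 3353.8 = -5200.1
Services: 608.7 + 602.5 = 1211.2
Primary income: 422.9 + 295.9 - 964.6 = -245.8
Secondary income: 459.1 + 144.1 = 603.2
Current account = (-5200.1) + 1211.2 + (-245.8) + 603.2 = -3631.5
(Excluded from the current account — capital account: debt forgiveness received from foreign official creditors 190.8, sale of embassy land to a foreign government 170.5, capital transfers received from emigrants 211.7; financial account: inward foreign direct investment in the manufacturing sector 961.7, sale of domestic government bonds to non-residents 1328.2, purchases of foreign government bonds by domestic residents 752.3.)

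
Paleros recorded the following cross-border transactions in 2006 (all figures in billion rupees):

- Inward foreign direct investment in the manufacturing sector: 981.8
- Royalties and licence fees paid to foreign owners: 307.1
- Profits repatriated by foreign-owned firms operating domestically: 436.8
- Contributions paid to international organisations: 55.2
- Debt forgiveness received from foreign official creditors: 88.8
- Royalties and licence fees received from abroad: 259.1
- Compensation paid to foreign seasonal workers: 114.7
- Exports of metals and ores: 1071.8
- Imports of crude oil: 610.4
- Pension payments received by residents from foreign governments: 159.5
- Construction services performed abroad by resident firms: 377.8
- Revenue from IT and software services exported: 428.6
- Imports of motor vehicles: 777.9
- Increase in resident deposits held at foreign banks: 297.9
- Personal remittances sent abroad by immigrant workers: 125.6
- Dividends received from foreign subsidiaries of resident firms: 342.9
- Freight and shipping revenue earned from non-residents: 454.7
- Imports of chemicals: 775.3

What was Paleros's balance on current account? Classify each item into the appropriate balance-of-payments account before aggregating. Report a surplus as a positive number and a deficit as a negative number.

Goods: -610.4 + 1071.8 - 775.3 - 777.9 = -1091.8
Services: 454.7 + 428.6 + 377.8 - 307.1 + 259.1 = 1213.1
Primary income: -436.8 + 342.9 - 114.7 = -208.6
Secondary income: -55.2 - 125.6 + 159.5 = -21.3
Current account = (-1091.8) + 1213.1 + (-208.6) + (-21.3) = -108.6
(Excluded from the current account — financial account: inward foreign direct investment in the manufacturing sector 981.8, increase in resident deposits held at foreign banks 297.9; capital account: debt forgiveness received from foreign official creditors 88.8.)

-108.6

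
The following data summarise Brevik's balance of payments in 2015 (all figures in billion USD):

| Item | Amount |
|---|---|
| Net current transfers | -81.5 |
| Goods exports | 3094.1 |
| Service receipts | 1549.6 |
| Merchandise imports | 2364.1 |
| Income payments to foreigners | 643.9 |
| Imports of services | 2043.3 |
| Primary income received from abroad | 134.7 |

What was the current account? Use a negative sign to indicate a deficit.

Goods balance = 3094.1 - 2364.1 = 730.0
Services balance = 1549.6 - 2043.3 = -493.7
Trade balance (goods + services) = 730.0 + (-493.7) = 236.3
Net primary income = 134.7 - 643.9 = -509.2
Net secondary income = -81.5
Current account = 236.3 + (-509.2) + (-81.5) = -354.4

-354.4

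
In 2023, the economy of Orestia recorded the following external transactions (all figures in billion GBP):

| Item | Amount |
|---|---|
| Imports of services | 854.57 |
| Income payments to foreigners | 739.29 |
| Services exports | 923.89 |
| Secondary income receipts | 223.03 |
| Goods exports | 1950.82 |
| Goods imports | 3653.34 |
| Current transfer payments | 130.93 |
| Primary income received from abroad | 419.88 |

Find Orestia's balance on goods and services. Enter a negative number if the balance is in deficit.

-1633.20

Goods balance = 1950.82 - 3653.34 = -1702.52
Services balance = 923.89 - 854.57 = 69.32
Trade balance (goods + services) = -1702.52 + 69.32 = -1633.20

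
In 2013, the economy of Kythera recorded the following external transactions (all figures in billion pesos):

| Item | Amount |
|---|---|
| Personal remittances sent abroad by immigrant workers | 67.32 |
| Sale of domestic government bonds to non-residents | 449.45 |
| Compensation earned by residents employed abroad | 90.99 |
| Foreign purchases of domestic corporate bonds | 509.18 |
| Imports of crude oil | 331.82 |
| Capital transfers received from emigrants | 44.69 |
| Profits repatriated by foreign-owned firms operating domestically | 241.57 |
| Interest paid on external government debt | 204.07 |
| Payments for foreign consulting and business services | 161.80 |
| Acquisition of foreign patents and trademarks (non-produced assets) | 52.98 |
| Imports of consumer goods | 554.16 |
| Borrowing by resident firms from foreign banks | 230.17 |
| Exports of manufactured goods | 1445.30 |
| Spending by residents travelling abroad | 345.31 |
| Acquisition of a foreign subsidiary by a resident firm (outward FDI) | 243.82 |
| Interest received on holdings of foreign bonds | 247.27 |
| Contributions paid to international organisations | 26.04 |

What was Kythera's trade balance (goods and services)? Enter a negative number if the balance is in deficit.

Goods: -331.82 + 1445.30 - 554.16 = 559.32
Services: -345.31 - 161.80 = -507.11
Trade balance = 559.32 + (-507.11) = 52.21
(Excluded from the trade balance — secondary income: personal remittances sent abroad by immigrant workers 67.32, contributions paid to international organisations 26.04; financial account: sale of domestic government bonds to non-residents 449.45, foreign purchases of domestic corporate bonds 509.18, borrowing by resident firms from foreign banks 230.17, acquisition of a foreign subsidiary by a resident firm (outward FDI) 243.82; primary income: compensation earned by residents employed abroad 90.99, profits repatriated by foreign-owned firms operating domestically 241.57, interest paid on external government debt 204.07, interest received on holdings of foreign bonds 247.27; capital account: capital transfers received from emigrants 44.69, acquisition of foreign patents and trademarks (non-produced assets) 52.98.)

52.21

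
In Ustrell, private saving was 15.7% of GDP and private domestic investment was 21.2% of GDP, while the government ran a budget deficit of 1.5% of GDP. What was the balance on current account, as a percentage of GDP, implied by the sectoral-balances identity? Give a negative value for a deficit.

By the sectoral-balances identity, CA = (S_private - I) + (T - G).
Private balance = 15.7 - 21.2 = -5.5
Government balance (T - G) = -1.5
CA = -5.5 + (-1.5) = -7.0

-7.0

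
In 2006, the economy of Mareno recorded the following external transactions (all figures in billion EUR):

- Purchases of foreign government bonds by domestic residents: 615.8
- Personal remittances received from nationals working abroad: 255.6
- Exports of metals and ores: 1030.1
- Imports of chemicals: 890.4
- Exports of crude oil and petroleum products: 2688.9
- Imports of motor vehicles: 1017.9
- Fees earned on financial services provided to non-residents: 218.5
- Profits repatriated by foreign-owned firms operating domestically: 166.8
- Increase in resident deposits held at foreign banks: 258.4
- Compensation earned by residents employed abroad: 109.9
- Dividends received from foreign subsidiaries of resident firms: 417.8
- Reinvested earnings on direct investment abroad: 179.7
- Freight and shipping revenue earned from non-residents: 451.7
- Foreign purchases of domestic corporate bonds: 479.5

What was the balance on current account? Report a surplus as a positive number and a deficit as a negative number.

Goods: 1030.1 - 890.4 + 2688.9 - 1017.9 = 1810.7
Services: 218.5 + 451.7 = 670.2
Primary income: 179.7 + 109.9 - 166.8 + 417.8 = 540.6
Secondary income: 255.6
Current account = 1810.7 + 670.2 + 540.6 + 255.6 = 3277.1
(Excluded from the current account — financial account: purchases of foreign government bonds by domestic residents 615.8, increase in resident deposits held at foreign banks 258.4, foreign purchases of domestic corporate bonds 479.5.)

3277.1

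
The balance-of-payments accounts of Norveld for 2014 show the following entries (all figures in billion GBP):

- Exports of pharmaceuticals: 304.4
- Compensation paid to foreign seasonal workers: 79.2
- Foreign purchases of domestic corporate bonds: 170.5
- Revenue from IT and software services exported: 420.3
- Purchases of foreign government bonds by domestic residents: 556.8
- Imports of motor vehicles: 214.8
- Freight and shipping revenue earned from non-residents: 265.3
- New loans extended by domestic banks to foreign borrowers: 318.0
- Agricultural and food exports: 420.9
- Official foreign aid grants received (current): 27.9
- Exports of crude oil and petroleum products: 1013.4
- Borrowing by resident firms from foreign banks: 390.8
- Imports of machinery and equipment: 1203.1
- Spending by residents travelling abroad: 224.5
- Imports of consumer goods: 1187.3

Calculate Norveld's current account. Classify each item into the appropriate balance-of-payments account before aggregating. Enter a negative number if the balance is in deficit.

Goods: 420.9 + 1013.4 - 1203.1 + 304.4 - 214.8 - 1187.3 = -866.5
Services: 420.3 + 265.3 - 224.5 = 461.1
Primary income: -79.2
Secondary income: 27.9
Current account = (-866.5) + 461.1 + (-79.2) + 27.9 = -456.7
(Excluded from the current account — financial account: foreign purchases of domestic corporate bonds 170.5, purchases of foreign government bonds by domestic residents 556.8, new loans extended by domestic banks to foreign borrowers 318.0, borrowing by resident firms from foreign banks 390.8.)

-456.7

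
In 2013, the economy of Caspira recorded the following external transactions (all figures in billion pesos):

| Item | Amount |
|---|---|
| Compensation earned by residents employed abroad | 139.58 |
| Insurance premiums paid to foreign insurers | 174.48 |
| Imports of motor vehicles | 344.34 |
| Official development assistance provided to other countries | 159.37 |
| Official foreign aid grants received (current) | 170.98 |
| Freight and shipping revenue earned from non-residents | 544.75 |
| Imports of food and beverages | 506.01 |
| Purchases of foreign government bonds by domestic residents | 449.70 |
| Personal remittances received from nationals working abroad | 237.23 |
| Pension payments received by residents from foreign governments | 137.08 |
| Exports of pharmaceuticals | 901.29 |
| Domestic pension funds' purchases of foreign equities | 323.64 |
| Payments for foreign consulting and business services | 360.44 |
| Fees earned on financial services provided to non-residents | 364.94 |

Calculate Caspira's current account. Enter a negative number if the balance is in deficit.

Goods: -344.34 + 901.29 - 506.01 = 50.94
Services: -174.48 - 360.44 + 364.94 + 544.75 = 374.77
Primary income: 139.58
Secondary income: 237.23 - 159.37 + 170.98 + 137.08 = 385.92
Current account = 50.94 + 374.77 + 139.58 + 385.92 = 951.21
(Excluded from the current account — financial account: purchases of foreign government bonds by domestic residents 449.70, domestic pension funds' purchases of foreign equities 323.64.)

951.21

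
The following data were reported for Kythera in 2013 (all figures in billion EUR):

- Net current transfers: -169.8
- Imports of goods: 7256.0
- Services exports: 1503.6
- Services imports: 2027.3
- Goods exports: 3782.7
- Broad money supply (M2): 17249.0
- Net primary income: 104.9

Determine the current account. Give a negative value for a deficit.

-4061.9

Goods balance = 3782.7 - 7256.0 = -3473.3
Services balance = 1503.6 - 2027.3 = -523.7
Trade balance (goods + services) = -3473.3 + (-523.7) = -3997.0
Net primary income = 104.9
Net secondary income = -169.8
Current account = -3997.0 + 104.9 + (-169.8) = -4061.9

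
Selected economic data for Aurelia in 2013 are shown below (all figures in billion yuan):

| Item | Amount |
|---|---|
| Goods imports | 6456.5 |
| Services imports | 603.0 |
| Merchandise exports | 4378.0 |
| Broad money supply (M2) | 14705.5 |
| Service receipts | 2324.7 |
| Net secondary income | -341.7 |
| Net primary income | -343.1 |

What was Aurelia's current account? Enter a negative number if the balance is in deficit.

Goods balance = 4378.0 - 6456.5 = -2078.5
Services balance = 2324.7 - 603.0 = 1721.7
Trade balance (goods + services) = -2078.5 + 1721.7 = -356.8
Net primary income = -343.1
Net secondary income = -341.7
Current account = -356.8 + (-343.1) + (-341.7) = -1041.6

-1041.6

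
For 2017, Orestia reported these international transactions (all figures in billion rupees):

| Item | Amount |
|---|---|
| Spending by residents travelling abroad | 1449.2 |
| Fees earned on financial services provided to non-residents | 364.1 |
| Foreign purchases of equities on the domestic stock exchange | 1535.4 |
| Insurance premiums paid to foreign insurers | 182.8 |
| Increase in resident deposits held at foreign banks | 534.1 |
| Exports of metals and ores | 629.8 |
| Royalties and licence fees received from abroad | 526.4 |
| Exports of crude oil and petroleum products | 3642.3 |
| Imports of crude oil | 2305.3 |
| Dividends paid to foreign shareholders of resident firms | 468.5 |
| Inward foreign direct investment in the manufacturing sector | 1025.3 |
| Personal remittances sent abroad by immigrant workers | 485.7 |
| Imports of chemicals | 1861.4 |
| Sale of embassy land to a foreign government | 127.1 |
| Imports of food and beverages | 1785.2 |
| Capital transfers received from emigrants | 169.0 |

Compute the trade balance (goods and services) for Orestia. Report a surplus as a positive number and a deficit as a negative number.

-2421.3

Goods: -2305.3 + 629.8 - 1861.4 - 1785.2 + 3642.3 = -1679.8
Services: 526.4 + 364.1 - 1449.2 - 182.8 = -741.5
Trade balance = -1679.8 + (-741.5) = -2421.3
(Excluded from the trade balance — financial account: foreign purchases of equities on the domestic stock exchange 1535.4, increase in resident deposits held at foreign banks 534.1, inward foreign direct investment in the manufacturing sector 1025.3; primary income: dividends paid to foreign shareholders of resident firms 468.5; secondary income: personal remittances sent abroad by immigrant workers 485.7; capital account: sale of embassy land to a foreign government 127.1, capital transfers received from emigrants 169.0.)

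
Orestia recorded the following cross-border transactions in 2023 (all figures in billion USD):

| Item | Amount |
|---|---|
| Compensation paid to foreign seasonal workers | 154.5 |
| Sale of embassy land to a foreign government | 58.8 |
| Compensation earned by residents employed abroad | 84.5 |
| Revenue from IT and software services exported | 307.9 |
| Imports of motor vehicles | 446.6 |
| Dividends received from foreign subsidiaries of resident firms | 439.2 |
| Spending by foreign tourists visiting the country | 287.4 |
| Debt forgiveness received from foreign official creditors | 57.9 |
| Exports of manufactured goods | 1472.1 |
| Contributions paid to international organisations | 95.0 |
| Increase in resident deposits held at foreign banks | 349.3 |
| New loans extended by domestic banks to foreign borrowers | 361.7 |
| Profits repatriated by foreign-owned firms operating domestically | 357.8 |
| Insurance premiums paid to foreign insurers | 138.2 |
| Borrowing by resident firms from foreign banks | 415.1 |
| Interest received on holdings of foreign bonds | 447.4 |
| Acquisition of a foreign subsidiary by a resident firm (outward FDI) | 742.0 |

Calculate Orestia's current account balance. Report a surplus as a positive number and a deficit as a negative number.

Goods: -446.6 + 1472.1 = 1025.5
Services: 287.4 - 138.2 + 307.9 = 457.1
Primary income: 84.5 - 357.8 + 439.2 - 154.5 + 447.4 = 458.8
Secondary income: -95.0
Current account = 1025.5 + 457.1 + 458.8 + (-95.0) = 1846.4
(Excluded from the current account — capital account: sale of embassy land to a foreign government 58.8, debt forgiveness received from foreign official creditors 57.9; financial account: increase in resident deposits held at foreign banks 349.3, new loans extended by domestic banks to foreign borrowers 361.7, borrowing by resident firms from foreign banks 415.1, acquisition of a foreign subsidiary by a resident firm (outward FDI) 742.0.)

1846.4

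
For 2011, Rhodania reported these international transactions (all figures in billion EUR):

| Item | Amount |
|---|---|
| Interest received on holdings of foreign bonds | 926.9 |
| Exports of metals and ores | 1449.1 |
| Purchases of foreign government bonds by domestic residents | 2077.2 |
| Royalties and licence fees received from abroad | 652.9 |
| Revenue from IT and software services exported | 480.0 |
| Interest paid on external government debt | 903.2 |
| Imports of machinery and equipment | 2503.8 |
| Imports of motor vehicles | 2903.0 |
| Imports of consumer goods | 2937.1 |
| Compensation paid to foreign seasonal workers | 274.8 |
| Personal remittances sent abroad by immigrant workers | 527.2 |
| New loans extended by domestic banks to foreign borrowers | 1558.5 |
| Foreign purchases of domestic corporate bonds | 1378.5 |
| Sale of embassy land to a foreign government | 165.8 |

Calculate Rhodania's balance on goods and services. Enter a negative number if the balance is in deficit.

-5761.9

Goods: -2903.0 + 1449.1 - 2937.1 - 2503.8 = -6894.8
Services: 652.9 + 480.0 = 1132.9
Trade balance = -6894.8 + 1132.9 = -5761.9
(Excluded from the trade balance — primary income: interest received on holdings of foreign bonds 926.9, interest paid on external government debt 903.2, compensation paid to foreign seasonal workers 274.8; financial account: purchases of foreign government bonds by domestic residents 2077.2, new loans extended by domestic banks to foreign borrowers 1558.5, foreign purchases of domestic corporate bonds 1378.5; secondary income: personal remittances sent abroad by immigrant workers 527.2; capital account: sale of embassy land to a foreign government 165.8.)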